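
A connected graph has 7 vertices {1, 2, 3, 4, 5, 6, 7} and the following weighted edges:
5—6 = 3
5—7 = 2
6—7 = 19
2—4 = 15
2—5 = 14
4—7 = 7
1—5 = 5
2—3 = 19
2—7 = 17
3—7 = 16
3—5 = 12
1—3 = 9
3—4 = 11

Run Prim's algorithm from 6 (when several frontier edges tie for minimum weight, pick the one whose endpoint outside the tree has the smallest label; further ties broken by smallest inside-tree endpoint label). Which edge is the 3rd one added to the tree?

1-5

Prim, starting at 6.
Step 1: cheapest edge leaving the tree is 5—6 (3); add 5.
Step 2: cheapest edge leaving the tree is 5—7 (2); add 7.
Step 3: cheapest edge leaving the tree is 1—5 (5); add 1.
Step 4: cheapest edge leaving the tree is 4—7 (7); add 4.
Step 5: cheapest edge leaving the tree is 1—3 (9); add 3.
Step 6: cheapest edge leaving the tree is 2—5 (14); add 2.
The 3rd edge added is 1—5.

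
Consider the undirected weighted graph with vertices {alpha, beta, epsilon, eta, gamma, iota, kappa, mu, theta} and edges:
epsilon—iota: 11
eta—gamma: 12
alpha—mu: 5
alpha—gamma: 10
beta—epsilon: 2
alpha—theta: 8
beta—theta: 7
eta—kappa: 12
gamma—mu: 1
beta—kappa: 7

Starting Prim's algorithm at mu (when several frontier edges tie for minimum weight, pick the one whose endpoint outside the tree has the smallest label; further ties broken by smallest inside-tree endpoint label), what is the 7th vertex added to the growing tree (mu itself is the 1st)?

kappa

Prim's algorithm from mu:
Step 1: frontier [gamma—mu 1, alpha—mu 5] → take gamma—mu (1); add gamma.
Step 2: frontier [alpha—gamma 10, eta—gamma 12, alpha—mu 5] → take alpha—mu (5); add alpha.
Step 3: frontier [alpha—theta 8, eta—gamma 12] → take alpha—theta (8); add theta.
Step 4: frontier [eta—gamma 12, beta—theta 7] → take beta—theta (7); add beta.
Step 5: frontier [beta—epsilon 2, beta—kappa 7, eta—gamma 12] → take beta—epsilon (2); add epsilon.
Step 6: frontier [beta—kappa 7, epsilon—iota 11, eta—gamma 12] → take beta—kappa (7); add kappa.
Step 7: frontier [epsilon—iota 11, eta—gamma 12, eta—kappa 12] → take epsilon—iota (11); add iota.
Step 8: frontier [eta—gamma 12, eta—kappa 12] → take eta—gamma (12); add eta.
Vertex order: mu, gamma, alpha, theta, beta, epsilon, kappa, iota, eta. The 7th vertex is kappa.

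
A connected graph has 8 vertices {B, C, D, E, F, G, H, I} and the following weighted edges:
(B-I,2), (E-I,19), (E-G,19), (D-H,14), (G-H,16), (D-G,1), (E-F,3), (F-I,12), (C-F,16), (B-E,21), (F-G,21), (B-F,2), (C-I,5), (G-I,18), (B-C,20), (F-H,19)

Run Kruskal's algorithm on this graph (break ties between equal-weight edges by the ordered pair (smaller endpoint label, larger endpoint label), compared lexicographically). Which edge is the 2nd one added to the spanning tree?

B-F

Kruskal's algorithm — process edges by increasing weight (ties by edge label):
D-G (1): add — endpoints in different components.
B-F (2): add — endpoints in different components.
B-I (2): add — endpoints in different components.
E-F (3): add — endpoints in different components.
C-I (5): add — endpoints in different components.
F-I (12): skip — F and I already connected.
D-H (14): add — endpoints in different components.
C-F (16): skip — C and F already connected.
G-H (16): skip — G and H already connected.
G-I (18): add — endpoints in different components.
The 2nd edge added is B-F.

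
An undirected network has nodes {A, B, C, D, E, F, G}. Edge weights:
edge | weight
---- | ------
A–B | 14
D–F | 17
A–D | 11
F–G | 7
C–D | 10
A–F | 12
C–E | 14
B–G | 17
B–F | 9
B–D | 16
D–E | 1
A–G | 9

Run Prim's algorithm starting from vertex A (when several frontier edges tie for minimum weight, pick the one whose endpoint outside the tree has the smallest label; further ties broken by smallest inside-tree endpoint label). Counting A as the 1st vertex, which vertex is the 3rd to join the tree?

Prim, starting at A.
Step 1: cheapest edge leaving the tree is A–G (9); add G.
Step 2: cheapest edge leaving the tree is F–G (7); add F.
Step 3: cheapest edge leaving the tree is B–F (9); add B.
Step 4: cheapest edge leaving the tree is A–D (11); add D.
Step 5: cheapest edge leaving the tree is D–E (1); add E.
Step 6: cheapest edge leaving the tree is C–D (10); add C.
Vertex order: A, G, F, B, D, E, C. The 3rd vertex is F.

F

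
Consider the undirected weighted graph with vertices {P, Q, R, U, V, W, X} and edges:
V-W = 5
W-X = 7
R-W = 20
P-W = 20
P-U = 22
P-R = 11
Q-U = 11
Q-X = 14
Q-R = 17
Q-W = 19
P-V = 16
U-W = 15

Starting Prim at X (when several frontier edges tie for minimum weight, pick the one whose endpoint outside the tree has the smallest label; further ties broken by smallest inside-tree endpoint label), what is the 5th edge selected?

P-V

Prim's algorithm from X:
Step 1: frontier [W-X 7, Q-X 14] → take W-X (7); add W.
Step 2: frontier [V-W 5, U-W 15, Q-W 19, P-W 20, R-W 20, Q-X 14] → take V-W (5); add V.
Step 3: frontier [P-V 16, U-W 15, Q-W 19, P-W 20, R-W 20, Q-X 14] → take Q-X (14); add Q.
Step 4: frontier [Q-U 11, Q-R 17, P-V 16, U-W 15, P-W 20, R-W 20] → take Q-U (11); add U.
Step 5: frontier [Q-R 17, P-U 22, P-V 16, P-W 20, R-W 20] → take P-V (16); add P.
Step 6: frontier [P-R 11, Q-R 17, R-W 20] → take P-R (11); add R.
The 5th edge added is P-V.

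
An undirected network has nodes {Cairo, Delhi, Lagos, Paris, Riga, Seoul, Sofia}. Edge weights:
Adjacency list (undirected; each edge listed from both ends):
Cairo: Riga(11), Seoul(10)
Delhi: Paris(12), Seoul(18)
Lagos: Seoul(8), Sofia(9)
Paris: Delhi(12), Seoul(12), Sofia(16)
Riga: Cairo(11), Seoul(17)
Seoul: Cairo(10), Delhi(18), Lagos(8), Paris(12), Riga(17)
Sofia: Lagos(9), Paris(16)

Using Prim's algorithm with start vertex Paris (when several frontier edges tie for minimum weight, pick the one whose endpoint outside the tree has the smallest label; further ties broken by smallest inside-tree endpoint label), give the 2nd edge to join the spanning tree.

Prim's algorithm from Paris:
Step 1: cheapest edge leaving the tree is Delhi-Paris (12); add Delhi.
Step 2: cheapest edge leaving the tree is Paris-Seoul (12); add Seoul.
Step 3: cheapest edge leaving the tree is Lagos-Seoul (8); add Lagos.
Step 4: cheapest edge leaving the tree is Lagos-Sofia (9); add Sofia.
Step 5: cheapest edge leaving the tree is Cairo-Seoul (10); add Cairo.
Step 6: cheapest edge leaving the tree is Cairo-Riga (11); add Riga.
The 2nd edge added is Paris-Seoul.

Paris-Seoul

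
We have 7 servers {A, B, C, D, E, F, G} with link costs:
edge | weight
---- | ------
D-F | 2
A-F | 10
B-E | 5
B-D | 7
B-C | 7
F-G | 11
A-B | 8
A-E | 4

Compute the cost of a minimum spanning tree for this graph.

36

Grow the tree from A using Prim:
Step 1: frontier [A-E 4, A-B 8, A-F 10] → take A-E (4); add E.
Step 2: frontier [A-B 8, A-F 10, B-E 5] → take B-E (5); add B.
Step 3: frontier [A-F 10, B-C 7, B-D 7] → take B-C (7); add C.
Step 4: frontier [A-F 10, B-D 7] → take B-D (7); add D.
Step 5: frontier [A-F 10, D-F 2] → take D-F (2); add F.
Step 6: frontier [F-G 11] → take F-G (11); add G.
MST edges: A-E, B-E, B-C, B-D, D-F, F-G; total weight 4+5+7+7+2+11 = 36.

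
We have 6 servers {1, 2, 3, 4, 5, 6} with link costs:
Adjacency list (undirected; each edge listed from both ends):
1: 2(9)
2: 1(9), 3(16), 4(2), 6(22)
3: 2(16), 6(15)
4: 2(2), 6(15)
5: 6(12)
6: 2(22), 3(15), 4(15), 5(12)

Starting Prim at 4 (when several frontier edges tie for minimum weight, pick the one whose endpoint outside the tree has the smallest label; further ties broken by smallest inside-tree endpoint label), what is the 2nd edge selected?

Prim, starting at 4.
Step 1: frontier [2 4 2, 4 6 15] → take 2 4 (2); add 2.
Step 2: frontier [1 2 9, 2 3 16, 2 6 22, 4 6 15] → take 1 2 (9); add 1.
Step 3: frontier [2 3 16, 2 6 22, 4 6 15] → take 4 6 (15); add 6.
Step 4: frontier [2 3 16, 5 6 12, 3 6 15] → take 5 6 (12); add 5.
Step 5: frontier [2 3 16, 3 6 15] → take 3 6 (15); add 3.
The 2nd edge added is 1 2.

1-2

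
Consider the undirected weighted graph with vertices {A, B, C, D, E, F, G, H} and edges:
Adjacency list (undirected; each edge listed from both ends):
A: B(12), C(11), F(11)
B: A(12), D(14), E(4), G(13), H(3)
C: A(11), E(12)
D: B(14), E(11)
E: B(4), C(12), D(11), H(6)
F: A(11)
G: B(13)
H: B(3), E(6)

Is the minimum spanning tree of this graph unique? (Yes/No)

No

Kruskal's algorithm — process edges by increasing weight (ties by edge label):
B—H (3): add — endpoints in different components.
B—E (4): add — endpoints in different components.
E—H (6): skip — E and H already connected.
A—C (11): add — endpoints in different components.
A—F (11): add — endpoints in different components.
D—E (11): add — endpoints in different components.
A—B (12): add — endpoints in different components.
C—E (12): skip — C and E already connected.
B—G (13): add — endpoints in different components.
Non-tree edge C—E has weight 12, equal to the heaviest edge on its tree cycle — swapping gives another MST of the same weight. Not unique.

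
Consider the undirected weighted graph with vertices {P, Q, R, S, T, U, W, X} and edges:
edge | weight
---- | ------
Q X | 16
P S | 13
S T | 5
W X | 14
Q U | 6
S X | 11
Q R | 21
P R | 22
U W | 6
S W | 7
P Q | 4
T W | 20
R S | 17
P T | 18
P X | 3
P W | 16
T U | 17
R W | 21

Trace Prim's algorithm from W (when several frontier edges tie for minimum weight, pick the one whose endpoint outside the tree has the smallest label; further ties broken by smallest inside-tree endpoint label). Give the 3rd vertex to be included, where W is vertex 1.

Prim, starting at W.
Step 1: cheapest edge leaving the tree is U W (6); add U.
Step 2: cheapest edge leaving the tree is Q U (6); add Q.
Step 3: cheapest edge leaving the tree is P Q (4); add P.
Step 4: cheapest edge leaving the tree is P X (3); add X.
Step 5: cheapest edge leaving the tree is S W (7); add S.
Step 6: cheapest edge leaving the tree is S T (5); add T.
Step 7: cheapest edge leaving the tree is R S (17); add R.
Vertex order: W, U, Q, P, X, S, T, R. The 3rd vertex is Q.

Q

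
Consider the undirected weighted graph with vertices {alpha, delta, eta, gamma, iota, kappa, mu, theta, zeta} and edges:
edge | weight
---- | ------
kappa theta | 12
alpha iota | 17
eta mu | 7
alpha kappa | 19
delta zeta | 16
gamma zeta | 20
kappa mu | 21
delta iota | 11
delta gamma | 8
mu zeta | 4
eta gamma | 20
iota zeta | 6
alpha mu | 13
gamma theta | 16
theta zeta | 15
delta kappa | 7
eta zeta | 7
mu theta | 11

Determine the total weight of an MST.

67

Kruskal: consider edges lightest-first.
mu zeta (4): add — endpoints in different components.
iota zeta (6): add — endpoints in different components.
delta kappa (7): add — endpoints in different components.
eta mu (7): add — endpoints in different components.
eta zeta (7): skip — zeta and eta already connected.
delta gamma (8): add — endpoints in different components.
delta iota (11): add — endpoints in different components.
mu theta (11): add — endpoints in different components.
kappa theta (12): skip — kappa and theta already connected.
alpha mu (13): add — endpoints in different components.
MST edges: mu zeta, iota zeta, delta kappa, eta mu, delta gamma, delta iota, mu theta, alpha mu; total weight 4+6+7+7+8+11+11+13 = 67.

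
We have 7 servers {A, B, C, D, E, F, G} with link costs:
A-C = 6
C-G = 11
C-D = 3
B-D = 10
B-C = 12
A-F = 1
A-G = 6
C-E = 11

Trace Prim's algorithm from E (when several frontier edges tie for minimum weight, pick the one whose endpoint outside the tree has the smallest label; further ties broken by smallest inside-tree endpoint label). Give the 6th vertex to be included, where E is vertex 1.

Prim, starting at E.
Step 1: cheapest edge leaving the tree is C-E (11); add C.
Step 2: cheapest edge leaving the tree is C-D (3); add D.
Step 3: cheapest edge leaving the tree is A-C (6); add A.
Step 4: cheapest edge leaving the tree is A-F (1); add F.
Step 5: cheapest edge leaving the tree is A-G (6); add G.
Step 6: cheapest edge leaving the tree is B-D (10); add B.
Vertex order: E, C, D, A, F, G, B. The 6th vertex is G.

G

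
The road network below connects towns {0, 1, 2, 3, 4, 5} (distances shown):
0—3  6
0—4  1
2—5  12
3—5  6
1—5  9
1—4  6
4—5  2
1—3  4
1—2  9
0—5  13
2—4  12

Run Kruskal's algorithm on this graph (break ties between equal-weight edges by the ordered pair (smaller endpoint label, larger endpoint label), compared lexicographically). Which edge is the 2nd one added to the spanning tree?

4-5

Kruskal's algorithm — process edges by increasing weight (ties by edge label):
0—4 (1): add — endpoints in different components.
4—5 (2): add — endpoints in different components.
1—3 (4): add — endpoints in different components.
0—3 (6): add — endpoints in different components.
1—4 (6): skip — 1 and 4 already connected.
3—5 (6): skip — 3 and 5 already connected.
1—2 (9): add — endpoints in different components.
The 2nd edge added is 4—5.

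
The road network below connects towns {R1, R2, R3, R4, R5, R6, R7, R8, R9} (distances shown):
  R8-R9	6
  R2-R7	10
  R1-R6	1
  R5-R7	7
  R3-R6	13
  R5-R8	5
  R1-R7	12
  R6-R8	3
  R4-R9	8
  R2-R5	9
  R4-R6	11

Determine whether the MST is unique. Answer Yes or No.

Yes

Kruskal: consider edges lightest-first.
R1-R6 (1): add — endpoints in different components.
R6-R8 (3): add — endpoints in different components.
R5-R8 (5): add — endpoints in different components.
R8-R9 (6): add — endpoints in different components.
R5-R7 (7): add — endpoints in different components.
R4-R9 (8): add — endpoints in different components.
R2-R5 (9): add — endpoints in different components.
R2-R7 (10): skip — R2 and R7 already connected.
R4-R6 (11): skip — R6 and R4 already connected.
R1-R7 (12): skip — R1 and R7 already connected.
R3-R6 (13): add — endpoints in different components.
Every non-tree edge has weight strictly greater than the heaviest edge on the tree path between its endpoints, so the MST is unique.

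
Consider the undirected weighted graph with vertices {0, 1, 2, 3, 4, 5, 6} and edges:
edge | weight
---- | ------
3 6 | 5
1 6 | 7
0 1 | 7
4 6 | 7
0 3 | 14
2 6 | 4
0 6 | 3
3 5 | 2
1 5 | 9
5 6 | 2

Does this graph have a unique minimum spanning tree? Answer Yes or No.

No

Kruskal's algorithm — process edges by increasing weight (ties by edge label):
3 5 (2): add — endpoints in different components.
5 6 (2): add — endpoints in different components.
0 6 (3): add — endpoints in different components.
2 6 (4): add — endpoints in different components.
3 6 (5): skip — 3 and 6 already connected.
0 1 (7): add — endpoints in different components.
1 6 (7): skip — 1 and 6 already connected.
4 6 (7): add — endpoints in different components.
Non-tree edge 1 6 has weight 7, equal to the heaviest edge on its tree cycle — swapping gives another MST of the same weight. Not unique.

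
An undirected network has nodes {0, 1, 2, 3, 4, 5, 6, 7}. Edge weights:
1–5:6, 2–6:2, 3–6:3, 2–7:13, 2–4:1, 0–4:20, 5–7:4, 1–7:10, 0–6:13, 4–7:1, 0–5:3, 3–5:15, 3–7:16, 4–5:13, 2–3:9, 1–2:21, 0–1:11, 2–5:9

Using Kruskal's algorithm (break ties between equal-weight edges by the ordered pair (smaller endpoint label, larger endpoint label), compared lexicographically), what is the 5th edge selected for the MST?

3-6

Sort edges by weight, then run Kruskal:
2–4 (1): add — endpoints in different components.
4–7 (1): add — endpoints in different components.
2–6 (2): add — endpoints in different components.
0–5 (3): add — endpoints in different components.
3–6 (3): add — endpoints in different components.
5–7 (4): add — endpoints in different components.
1–5 (6): add — endpoints in different components.
The 5th edge added is 3–6.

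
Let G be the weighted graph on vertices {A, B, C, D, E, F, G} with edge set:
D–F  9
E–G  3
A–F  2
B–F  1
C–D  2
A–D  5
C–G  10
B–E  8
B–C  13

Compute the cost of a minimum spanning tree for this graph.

21

Prim, starting at A.
Step 1: cheapest edge leaving the tree is A–F (2); add F.
Step 2: cheapest edge leaving the tree is B–F (1); add B.
Step 3: cheapest edge leaving the tree is A–D (5); add D.
Step 4: cheapest edge leaving the tree is C–D (2); add C.
Step 5: cheapest edge leaving the tree is B–E (8); add E.
Step 6: cheapest edge leaving the tree is E–G (3); add G.
MST edges: A–F, B–F, A–D, C–D, B–E, E–G; total weight 2+1+5+2+8+3 = 21.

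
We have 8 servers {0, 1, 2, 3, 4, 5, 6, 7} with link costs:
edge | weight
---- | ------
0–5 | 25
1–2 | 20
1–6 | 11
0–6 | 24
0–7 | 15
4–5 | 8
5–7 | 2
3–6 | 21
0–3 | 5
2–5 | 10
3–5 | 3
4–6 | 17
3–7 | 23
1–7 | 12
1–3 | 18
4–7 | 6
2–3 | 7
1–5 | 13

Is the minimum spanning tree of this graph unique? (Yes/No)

Kruskal: consider edges lightest-first.
5–7 (2): add — endpoints in different components.
3–5 (3): add — endpoints in different components.
0–3 (5): add — endpoints in different components.
4–7 (6): add — endpoints in different components.
2–3 (7): add — endpoints in different components.
4–5 (8): skip — 4 and 5 already connected.
2–5 (10): skip — 2 and 5 already connected.
1–6 (11): add — endpoints in different components.
1–7 (12): add — endpoints in different components.
Every non-tree edge has weight strictly greater than the heaviest edge on the tree path between its endpoints, so the MST is unique.

Yes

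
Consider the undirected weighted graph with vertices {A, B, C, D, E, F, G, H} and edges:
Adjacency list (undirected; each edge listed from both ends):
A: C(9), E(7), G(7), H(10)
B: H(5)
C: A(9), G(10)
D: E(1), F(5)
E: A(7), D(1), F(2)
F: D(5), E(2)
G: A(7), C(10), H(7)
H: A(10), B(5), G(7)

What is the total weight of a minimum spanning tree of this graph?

38

Kruskal: consider edges lightest-first.
D E (1): add — endpoints in different components.
E F (2): add — endpoints in different components.
B H (5): add — endpoints in different components.
D F (5): skip — D and F already connected.
A E (7): add — endpoints in different components.
A G (7): add — endpoints in different components.
G H (7): add — endpoints in different components.
A C (9): add — endpoints in different components.
MST edges: D E, E F, B H, A E, A G, G H, A C; total weight 1+2+5+7+7+7+9 = 38.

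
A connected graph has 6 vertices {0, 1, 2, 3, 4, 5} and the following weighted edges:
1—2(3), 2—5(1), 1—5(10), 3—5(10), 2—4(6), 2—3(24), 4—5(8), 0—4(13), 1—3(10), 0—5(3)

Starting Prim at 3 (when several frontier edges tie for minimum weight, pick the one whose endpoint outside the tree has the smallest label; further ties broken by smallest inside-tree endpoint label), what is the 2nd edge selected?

1-2

Prim's algorithm from 3:
Step 1: cheapest edge leaving the tree is 1—3 (10); add 1.
Step 2: cheapest edge leaving the tree is 1—2 (3); add 2.
Step 3: cheapest edge leaving the tree is 2—5 (1); add 5.
Step 4: cheapest edge leaving the tree is 0—5 (3); add 0.
Step 5: cheapest edge leaving the tree is 2—4 (6); add 4.
The 2nd edge added is 1—2.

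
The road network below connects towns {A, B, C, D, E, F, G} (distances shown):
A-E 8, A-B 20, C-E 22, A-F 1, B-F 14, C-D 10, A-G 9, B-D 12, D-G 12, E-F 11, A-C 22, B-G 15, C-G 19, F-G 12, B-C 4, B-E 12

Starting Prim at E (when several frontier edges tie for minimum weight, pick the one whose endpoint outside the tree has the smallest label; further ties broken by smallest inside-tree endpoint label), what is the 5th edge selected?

B-C

Grow the tree from E using Prim:
Step 1: cheapest edge leaving the tree is A-E (8); add A.
Step 2: cheapest edge leaving the tree is A-F (1); add F.
Step 3: cheapest edge leaving the tree is A-G (9); add G.
Step 4: cheapest edge leaving the tree is B-E (12); add B.
Step 5: cheapest edge leaving the tree is B-C (4); add C.
Step 6: cheapest edge leaving the tree is C-D (10); add D.
The 5th edge added is B-C.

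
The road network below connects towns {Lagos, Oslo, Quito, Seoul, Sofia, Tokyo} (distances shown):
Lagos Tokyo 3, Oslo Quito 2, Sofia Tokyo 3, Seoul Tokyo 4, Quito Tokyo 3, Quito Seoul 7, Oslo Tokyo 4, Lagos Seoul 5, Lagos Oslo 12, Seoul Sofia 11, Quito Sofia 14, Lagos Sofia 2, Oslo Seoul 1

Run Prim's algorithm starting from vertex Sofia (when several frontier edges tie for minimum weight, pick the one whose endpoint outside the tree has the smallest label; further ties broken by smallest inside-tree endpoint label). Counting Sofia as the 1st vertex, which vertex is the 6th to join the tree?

Seoul

Prim's algorithm from Sofia:
Step 1: cheapest edge leaving the tree is Lagos Sofia (2); add Lagos.
Step 2: cheapest edge leaving the tree is Lagos Tokyo (3); add Tokyo.
Step 3: cheapest edge leaving the tree is Quito Tokyo (3); add Quito.
Step 4: cheapest edge leaving the tree is Oslo Quito (2); add Oslo.
Step 5: cheapest edge leaving the tree is Oslo Seoul (1); add Seoul.
Vertex order: Sofia, Lagos, Tokyo, Quito, Oslo, Seoul. The 6th vertex is Seoul.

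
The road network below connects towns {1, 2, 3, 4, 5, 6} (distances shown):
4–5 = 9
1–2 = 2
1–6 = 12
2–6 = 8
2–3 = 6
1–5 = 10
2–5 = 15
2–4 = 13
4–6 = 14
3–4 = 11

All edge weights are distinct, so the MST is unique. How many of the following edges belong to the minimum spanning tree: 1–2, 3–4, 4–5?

2

Kruskal: consider edges lightest-first.
1–2 (2): add. Components now {1,2} {3} {4} {5} {6}
2–3 (6): add. Components now {1,2,3} {4} {5} {6}
2–6 (8): add. Components now {1,2,3,6} {4} {5}
4–5 (9): add. Components now {1,2,3,6} {4,5}
1–5 (10): add. Components now {1,2,3,4,5,6}
MST edge set: {1–2, 2–3, 2–6, 4–5, 1–5}.
Of the listed edges, {1–2, 4–5} are in the MST → 2.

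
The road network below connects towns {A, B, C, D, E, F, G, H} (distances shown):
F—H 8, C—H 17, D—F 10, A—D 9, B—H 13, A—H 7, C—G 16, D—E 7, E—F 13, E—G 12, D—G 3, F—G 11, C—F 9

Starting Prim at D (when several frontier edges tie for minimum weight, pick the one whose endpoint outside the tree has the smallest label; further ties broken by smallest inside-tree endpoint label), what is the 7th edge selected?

B-H

Prim's algorithm from D:
Step 1: cheapest edge leaving the tree is D—G (3); add G.
Step 2: cheapest edge leaving the tree is D—E (7); add E.
Step 3: cheapest edge leaving the tree is A—D (9); add A.
Step 4: cheapest edge leaving the tree is A—H (7); add H.
Step 5: cheapest edge leaving the tree is F—H (8); add F.
Step 6: cheapest edge leaving the tree is C—F (9); add C.
Step 7: cheapest edge leaving the tree is B—H (13); add B.
The 7th edge added is B—H.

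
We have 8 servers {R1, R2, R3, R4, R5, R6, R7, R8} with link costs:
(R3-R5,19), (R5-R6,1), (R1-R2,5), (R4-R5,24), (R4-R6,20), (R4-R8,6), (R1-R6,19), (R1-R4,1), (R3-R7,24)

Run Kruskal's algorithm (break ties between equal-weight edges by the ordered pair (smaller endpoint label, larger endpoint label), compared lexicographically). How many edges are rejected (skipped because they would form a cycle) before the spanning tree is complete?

Kruskal's algorithm — process edges by increasing weight (ties by edge label):
R1-R4 (1): add — endpoints in different components.
R5-R6 (1): add — endpoints in different components.
R1-R2 (5): add — endpoints in different components.
R4-R8 (6): add — endpoints in different components.
R1-R6 (19): add — endpoints in different components.
R3-R5 (19): add — endpoints in different components.
R4-R6 (20): skip — R6 and R4 already connected.
R3-R7 (24): add — endpoints in different components.
Edges rejected before the tree was complete: 1.

1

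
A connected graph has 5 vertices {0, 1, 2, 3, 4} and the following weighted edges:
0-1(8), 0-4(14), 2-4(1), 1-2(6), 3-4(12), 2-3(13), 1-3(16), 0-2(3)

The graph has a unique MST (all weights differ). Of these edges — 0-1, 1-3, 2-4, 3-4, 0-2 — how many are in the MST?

3

Sort edges by weight, then run Kruskal:
2-4 (1): add — endpoints in different components.
0-2 (3): add — endpoints in different components.
1-2 (6): add — endpoints in different components.
0-1 (8): skip — 0 and 1 already connected.
3-4 (12): add — endpoints in different components.
MST edge set: {2-4, 0-2, 1-2, 3-4}.
Of the listed edges, {2-4, 3-4, 0-2} are in the MST → 3.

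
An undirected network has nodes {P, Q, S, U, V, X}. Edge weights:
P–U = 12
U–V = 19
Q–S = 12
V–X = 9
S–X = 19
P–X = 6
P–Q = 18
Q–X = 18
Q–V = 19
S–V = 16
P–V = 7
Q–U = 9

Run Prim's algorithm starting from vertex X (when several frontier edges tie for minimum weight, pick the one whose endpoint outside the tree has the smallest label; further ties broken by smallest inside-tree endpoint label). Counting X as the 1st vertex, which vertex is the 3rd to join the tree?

Grow the tree from X using Prim:
Step 1: frontier [P–X 6, V–X 9, Q–X 18, S–X 19] → take P–X (6); add P.
Step 2: frontier [P–V 7, P–U 12, P–Q 18, V–X 9, Q–X 18, S–X 19] → take P–V (7); add V.
Step 3: frontier [P–U 12, P–Q 18, S–V 16, Q–V 19, U–V 19, Q–X 18, S–X 19] → take P–U (12); add U.
Step 4: frontier [P–Q 18, Q–U 9, S–V 16, Q–V 19, Q–X 18, S–X 19] → take Q–U (9); add Q.
Step 5: frontier [Q–S 12, S–V 16, S–X 19] → take Q–S (12); add S.
Vertex order: X, P, V, U, Q, S. The 3rd vertex is V.

V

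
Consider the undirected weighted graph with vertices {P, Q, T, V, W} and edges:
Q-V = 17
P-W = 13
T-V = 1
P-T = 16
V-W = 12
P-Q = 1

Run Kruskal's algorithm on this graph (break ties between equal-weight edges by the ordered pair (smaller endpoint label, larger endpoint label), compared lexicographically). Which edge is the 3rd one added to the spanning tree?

Kruskal's algorithm — process edges by increasing weight (ties by edge label):
P-Q (1): add — endpoints in different components.
T-V (1): add — endpoints in different components.
V-W (12): add — endpoints in different components.
P-W (13): add — endpoints in different components.
The 3rd edge added is V-W.

V-W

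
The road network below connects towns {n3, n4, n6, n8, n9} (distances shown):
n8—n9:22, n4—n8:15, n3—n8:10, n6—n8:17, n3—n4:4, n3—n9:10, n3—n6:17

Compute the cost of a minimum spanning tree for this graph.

Grow the tree from n8 using Prim:
Step 1: frontier [n3—n8 10, n4—n8 15, n6—n8 17, n8—n9 22] → take n3—n8 (10); add n3.
Step 2: frontier [n3—n4 4, n3—n9 10, n3—n6 17, n4—n8 15, n6—n8 17, n8—n9 22] → take n3—n4 (4); add n4.
Step 3: frontier [n3—n9 10, n3—n6 17, n6—n8 17, n8—n9 22] → take n3—n9 (10); add n9.
Step 4: frontier [n3—n6 17, n6—n8 17] → take n3—n6 (17); add n6.
MST edges: n3—n8, n3—n4, n3—n9, n3—n6; total weight 10+4+10+17 = 41.

41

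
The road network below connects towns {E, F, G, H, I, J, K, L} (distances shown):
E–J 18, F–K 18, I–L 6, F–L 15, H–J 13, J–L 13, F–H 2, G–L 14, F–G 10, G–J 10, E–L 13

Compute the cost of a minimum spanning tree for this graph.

72

Grow the tree from G using Prim:
Step 1: frontier [F–G 10, G–J 10, G–L 14] → take F–G (10); add F.
Step 2: frontier [F–H 2, F–L 15, F–K 18, G–J 10, G–L 14] → take F–H (2); add H.
Step 3: frontier [F–L 15, F–K 18, G–J 10, G–L 14, H–J 13] → take G–J (10); add J.
Step 4: frontier [F–L 15, F–K 18, G–L 14, J–L 13, E–J 18] → take J–L (13); add L.
Step 5: frontier [F–K 18, E–J 18, I–L 6, E–L 13] → take I–L (6); add I.
Step 6: frontier [F–K 18, E–J 18, E–L 13] → take E–L (13); add E.
Step 7: frontier [F–K 18] → take F–K (18); add K.
MST edges: F–G, F–H, G–J, J–L, I–L, E–L, F–K; total weight 10+2+10+13+6+13+18 = 72.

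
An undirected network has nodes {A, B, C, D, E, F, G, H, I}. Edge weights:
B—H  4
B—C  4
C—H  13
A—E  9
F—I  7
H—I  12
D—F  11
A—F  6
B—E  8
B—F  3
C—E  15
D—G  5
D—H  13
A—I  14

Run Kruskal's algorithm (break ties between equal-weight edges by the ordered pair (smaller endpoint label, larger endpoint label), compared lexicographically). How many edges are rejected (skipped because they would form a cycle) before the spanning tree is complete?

1

Sort edges by weight, then run Kruskal:
B—F (3): add — endpoints in different components.
B—C (4): add — endpoints in different components.
B—H (4): add — endpoints in different components.
D—G (5): add — endpoints in different components.
A—F (6): add — endpoints in different components.
F—I (7): add — endpoints in different components.
B—E (8): add — endpoints in different components.
A—E (9): skip — A and E already connected.
D—F (11): add — endpoints in different components.
Edges rejected before the tree was complete: 1.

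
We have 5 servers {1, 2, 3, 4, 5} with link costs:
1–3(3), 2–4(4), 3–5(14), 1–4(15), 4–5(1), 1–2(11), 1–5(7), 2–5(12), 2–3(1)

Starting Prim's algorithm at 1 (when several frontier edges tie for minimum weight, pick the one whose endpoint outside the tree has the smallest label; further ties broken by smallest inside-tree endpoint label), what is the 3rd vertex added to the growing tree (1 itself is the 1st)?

2

Prim's algorithm from 1:
Step 1: frontier [1–3 3, 1–5 7, 1–2 11, 1–4 15] → take 1–3 (3); add 3.
Step 2: frontier [1–5 7, 1–2 11, 1–4 15, 2–3 1, 3–5 14] → take 2–3 (1); add 2.
Step 3: frontier [1–5 7, 1–4 15, 2–4 4, 2–5 12, 3–5 14] → take 2–4 (4); add 4.
Step 4: frontier [1–5 7, 2–5 12, 3–5 14, 4–5 1] → take 4–5 (1); add 5.
Vertex order: 1, 3, 2, 4, 5. The 3rd vertex is 2.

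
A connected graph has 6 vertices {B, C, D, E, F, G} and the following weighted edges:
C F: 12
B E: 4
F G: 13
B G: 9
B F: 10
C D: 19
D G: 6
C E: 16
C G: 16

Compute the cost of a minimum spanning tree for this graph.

Prim's algorithm from D:
Step 1: frontier [D G 6, C D 19] → take D G (6); add G.
Step 2: frontier [C D 19, B G 9, F G 13, C G 16] → take B G (9); add B.
Step 3: frontier [B E 4, B F 10, C D 19, F G 13, C G 16] → take B E (4); add E.
Step 4: frontier [B F 10, C D 19, C E 16, F G 13, C G 16] → take B F (10); add F.
Step 5: frontier [C D 19, C E 16, C F 12, C G 16] → take C F (12); add C.
MST edges: D G, B G, B E, B F, C F; total weight 6+9+4+10+12 = 41.

41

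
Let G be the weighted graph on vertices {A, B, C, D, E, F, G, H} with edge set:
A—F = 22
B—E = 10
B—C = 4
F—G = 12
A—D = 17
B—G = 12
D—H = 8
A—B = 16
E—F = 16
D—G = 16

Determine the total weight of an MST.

Kruskal's algorithm — process edges by increasing weight (ties by edge label):
B—C (4): add — endpoints in different components.
D—H (8): add — endpoints in different components.
B—E (10): add — endpoints in different components.
B—G (12): add — endpoints in different components.
F—G (12): add — endpoints in different components.
A—B (16): add — endpoints in different components.
D—G (16): add — endpoints in different components.
MST edges: B—C, D—H, B—E, B—G, F—G, A—B, D—G; total weight 4+8+10+12+12+16+16 = 78.

78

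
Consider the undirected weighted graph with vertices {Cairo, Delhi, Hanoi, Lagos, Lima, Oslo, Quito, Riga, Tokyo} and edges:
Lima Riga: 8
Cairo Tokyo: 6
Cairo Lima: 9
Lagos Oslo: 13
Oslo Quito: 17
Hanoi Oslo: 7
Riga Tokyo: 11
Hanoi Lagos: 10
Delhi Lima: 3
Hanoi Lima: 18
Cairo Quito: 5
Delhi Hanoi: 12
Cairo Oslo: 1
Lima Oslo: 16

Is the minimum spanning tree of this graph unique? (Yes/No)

Sort edges by weight, then run Kruskal:
Cairo Oslo (1): add — endpoints in different components.
Delhi Lima (3): add — endpoints in different components.
Cairo Quito (5): add — endpoints in different components.
Cairo Tokyo (6): add — endpoints in different components.
Hanoi Oslo (7): add — endpoints in different components.
Lima Riga (8): add — endpoints in different components.
Cairo Lima (9): add — endpoints in different components.
Hanoi Lagos (10): add — endpoints in different components.
Every non-tree edge has weight strictly greater than the heaviest edge on the tree path between its endpoints, so the MST is unique.

Yes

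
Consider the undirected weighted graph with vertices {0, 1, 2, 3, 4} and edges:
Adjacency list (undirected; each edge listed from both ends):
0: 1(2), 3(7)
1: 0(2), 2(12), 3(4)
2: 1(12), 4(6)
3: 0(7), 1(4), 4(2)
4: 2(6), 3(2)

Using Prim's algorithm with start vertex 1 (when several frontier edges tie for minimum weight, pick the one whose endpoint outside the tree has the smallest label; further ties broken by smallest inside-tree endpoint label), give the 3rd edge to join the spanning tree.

Prim, starting at 1.
Step 1: cheapest edge leaving the tree is 0 1 (2); add 0.
Step 2: cheapest edge leaving the tree is 1 3 (4); add 3.
Step 3: cheapest edge leaving the tree is 3 4 (2); add 4.
Step 4: cheapest edge leaving the tree is 2 4 (6); add 2.
The 3rd edge added is 3 4.

3-4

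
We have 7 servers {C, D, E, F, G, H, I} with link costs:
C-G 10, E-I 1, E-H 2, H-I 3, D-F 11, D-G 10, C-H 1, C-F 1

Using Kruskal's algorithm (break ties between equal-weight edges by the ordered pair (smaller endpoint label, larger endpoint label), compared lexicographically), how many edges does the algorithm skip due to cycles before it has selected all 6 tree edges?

Kruskal: consider edges lightest-first.
C-F (1): add — endpoints in different components.
C-H (1): add — endpoints in different components.
E-I (1): add — endpoints in different components.
E-H (2): add — endpoints in different components.
H-I (3): skip — H and I already connected.
C-G (10): add — endpoints in different components.
D-G (10): add — endpoints in different components.
Edges rejected before the tree was complete: 1.

1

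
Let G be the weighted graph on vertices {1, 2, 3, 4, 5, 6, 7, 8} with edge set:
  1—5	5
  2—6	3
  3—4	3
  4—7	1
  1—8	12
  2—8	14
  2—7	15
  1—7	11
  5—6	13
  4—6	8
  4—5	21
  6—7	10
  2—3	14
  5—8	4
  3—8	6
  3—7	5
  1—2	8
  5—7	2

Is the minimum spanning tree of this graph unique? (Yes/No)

No

Sort edges by weight, then run Kruskal:
4—7 (1): add — endpoints in different components.
5—7 (2): add — endpoints in different components.
2—6 (3): add — endpoints in different components.
3—4 (3): add — endpoints in different components.
5—8 (4): add — endpoints in different components.
1—5 (5): add — endpoints in different components.
3—7 (5): skip — 3 and 7 already connected.
3—8 (6): skip — 3 and 8 already connected.
1—2 (8): add — endpoints in different components.
Non-tree edge 4—6 has weight 8, equal to the heaviest edge on its tree cycle — swapping gives another MST of the same weight. Not unique.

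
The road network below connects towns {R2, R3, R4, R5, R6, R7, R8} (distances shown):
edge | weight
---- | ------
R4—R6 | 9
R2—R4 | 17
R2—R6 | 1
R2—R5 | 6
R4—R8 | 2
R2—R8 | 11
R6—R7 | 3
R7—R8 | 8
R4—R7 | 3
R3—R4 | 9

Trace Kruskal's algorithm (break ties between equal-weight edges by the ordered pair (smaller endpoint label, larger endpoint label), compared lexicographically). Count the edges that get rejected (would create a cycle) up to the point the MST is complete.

1

Kruskal's algorithm — process edges by increasing weight (ties by edge label):
R2—R6 (1): add. Components now {R4} {R5} {R8} {R2,R6} {R7} {R3}
R4—R8 (2): add. Components now {R4,R8} {R5} {R2,R6} {R7} {R3}
R4—R7 (3): add. Components now {R4,R7,R8} {R5} {R2,R6} {R3}
R6—R7 (3): add. Components now {R2,R4,R6,R7,R8} {R5} {R3}
R2—R5 (6): add. Components now {R2,R4,R5,R6,R7,R8} {R3}
R7—R8 (8): skip — R8 and R7 already connected.
R3—R4 (9): add. Components now {R2,R3,R4,R5,R6,R7,R8}
Edges rejected before the tree was complete: 1.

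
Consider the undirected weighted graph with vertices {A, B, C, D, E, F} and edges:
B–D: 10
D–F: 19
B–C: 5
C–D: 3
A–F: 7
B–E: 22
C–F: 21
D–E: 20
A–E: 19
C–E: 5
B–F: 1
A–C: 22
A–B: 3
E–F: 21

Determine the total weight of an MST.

17

Sort edges by weight, then run Kruskal:
B–F (1): add. Components now {A} {B,F} {C} {D} {E}
A–B (3): add. Components now {A,B,F} {C} {D} {E}
C–D (3): add. Components now {A,B,F} {C,D} {E}
B–C (5): add. Components now {A,B,C,D,F} {E}
C–E (5): add. Components now {A,B,C,D,E,F}
MST edges: B–F, A–B, C–D, B–C, C–E; total weight 1+3+3+5+5 = 17.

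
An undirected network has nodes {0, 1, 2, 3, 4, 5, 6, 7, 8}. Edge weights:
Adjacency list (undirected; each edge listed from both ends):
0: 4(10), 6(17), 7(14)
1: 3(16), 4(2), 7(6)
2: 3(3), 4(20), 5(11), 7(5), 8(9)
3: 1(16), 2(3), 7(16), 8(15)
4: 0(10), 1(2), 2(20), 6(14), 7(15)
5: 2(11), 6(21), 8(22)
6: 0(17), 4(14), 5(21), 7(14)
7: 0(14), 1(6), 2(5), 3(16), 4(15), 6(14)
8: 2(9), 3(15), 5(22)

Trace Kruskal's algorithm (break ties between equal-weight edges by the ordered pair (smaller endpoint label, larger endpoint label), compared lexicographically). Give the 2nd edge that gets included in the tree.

Kruskal: consider edges lightest-first.
1-4 (2): add — endpoints in different components.
2-3 (3): add — endpoints in different components.
2-7 (5): add — endpoints in different components.
1-7 (6): add — endpoints in different components.
2-8 (9): add — endpoints in different components.
0-4 (10): add — endpoints in different components.
2-5 (11): add — endpoints in different components.
0-7 (14): skip — 0 and 7 already connected.
4-6 (14): add — endpoints in different components.
The 2nd edge added is 2-3.

2-3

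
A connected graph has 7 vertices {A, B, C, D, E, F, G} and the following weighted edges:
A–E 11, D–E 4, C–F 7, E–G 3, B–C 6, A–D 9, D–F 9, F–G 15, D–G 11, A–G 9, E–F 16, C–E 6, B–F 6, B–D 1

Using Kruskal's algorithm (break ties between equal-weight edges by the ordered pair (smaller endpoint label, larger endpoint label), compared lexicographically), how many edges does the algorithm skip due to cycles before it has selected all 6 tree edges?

Kruskal: consider edges lightest-first.
B–D (1): add — endpoints in different components.
E–G (3): add — endpoints in different components.
D–E (4): add — endpoints in different components.
B–C (6): add — endpoints in different components.
B–F (6): add — endpoints in different components.
C–E (6): skip — C and E already connected.
C–F (7): skip — C and F already connected.
A–D (9): add — endpoints in different components.
Edges rejected before the tree was complete: 2.

2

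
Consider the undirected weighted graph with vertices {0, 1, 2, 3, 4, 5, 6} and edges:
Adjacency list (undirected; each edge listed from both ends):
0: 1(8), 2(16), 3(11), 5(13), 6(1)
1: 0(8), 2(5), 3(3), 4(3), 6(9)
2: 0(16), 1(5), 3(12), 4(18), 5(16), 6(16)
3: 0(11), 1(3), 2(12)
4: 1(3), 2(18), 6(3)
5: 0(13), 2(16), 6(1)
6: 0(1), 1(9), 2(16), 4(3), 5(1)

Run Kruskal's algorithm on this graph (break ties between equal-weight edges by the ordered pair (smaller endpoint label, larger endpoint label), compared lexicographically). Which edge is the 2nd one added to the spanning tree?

5-6

Kruskal: consider edges lightest-first.
0-6 (1): add — endpoints in different components.
5-6 (1): add — endpoints in different components.
1-3 (3): add — endpoints in different components.
1-4 (3): add — endpoints in different components.
4-6 (3): add — endpoints in different components.
1-2 (5): add — endpoints in different components.
The 2nd edge added is 5-6.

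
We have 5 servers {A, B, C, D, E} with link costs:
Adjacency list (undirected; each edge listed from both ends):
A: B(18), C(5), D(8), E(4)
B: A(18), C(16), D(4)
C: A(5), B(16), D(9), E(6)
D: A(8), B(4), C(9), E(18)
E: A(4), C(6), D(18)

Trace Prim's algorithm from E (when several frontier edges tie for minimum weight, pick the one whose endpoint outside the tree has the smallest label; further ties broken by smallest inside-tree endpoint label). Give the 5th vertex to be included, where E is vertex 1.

B

Grow the tree from E using Prim:
Step 1: frontier [A—E 4, C—E 6, D—E 18] → take A—E (4); add A.
Step 2: frontier [A—C 5, A—D 8, A—B 18, C—E 6, D—E 18] → take A—C (5); add C.
Step 3: frontier [A—D 8, A—B 18, C—D 9, B—C 16, D—E 18] → take A—D (8); add D.
Step 4: frontier [A—B 18, B—C 16, B—D 4] → take B—D (4); add B.
Vertex order: E, A, C, D, B. The 5th vertex is B.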